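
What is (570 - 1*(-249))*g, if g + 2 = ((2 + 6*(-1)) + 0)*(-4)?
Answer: 11466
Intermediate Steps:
g = 14 (g = -2 + ((2 + 6*(-1)) + 0)*(-4) = -2 + ((2 - 6) + 0)*(-4) = -2 + (-4 + 0)*(-4) = -2 - 4*(-4) = -2 + 16 = 14)
(570 - 1*(-249))*g = (570 - 1*(-249))*14 = (570 + 249)*14 = 819*14 = 11466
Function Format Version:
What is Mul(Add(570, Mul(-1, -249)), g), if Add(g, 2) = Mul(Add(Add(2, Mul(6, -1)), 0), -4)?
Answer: 11466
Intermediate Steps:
g = 14 (g = Add(-2, Mul(Add(Add(2, Mul(6, -1)), 0), -4)) = Add(-2, Mul(Add(Add(2, -6), 0), -4)) = Add(-2, Mul(Add(-4, 0), -4)) = Add(-2, Mul(-4, -4)) = Add(-2, 16) = 14)
Mul(Add(570, Mul(-1, -249)), g) = Mul(Add(570, Mul(-1, -249)), 14) = Mul(Add(570, 249), 14) = Mul(819, 14) = 11466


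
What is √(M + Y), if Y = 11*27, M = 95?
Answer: 14*√2 ≈ 19.799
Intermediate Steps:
Y = 297
√(M + Y) = √(95 + 297) = √392 = 14*√2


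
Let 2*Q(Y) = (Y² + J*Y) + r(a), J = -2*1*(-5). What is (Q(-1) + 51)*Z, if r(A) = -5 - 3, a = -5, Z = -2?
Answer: -85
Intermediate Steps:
J = 10 (J = -2*(-5) = 10)
r(A) = -8
Q(Y) = -4 + Y²/2 + 5*Y (Q(Y) = ((Y² + 10*Y) - 8)/2 = (-8 + Y² + 10*Y)/2 = -4 + Y²/2 + 5*Y)
(Q(-1) + 51)*Z = ((-4 + (½)*(-1)² + 5*(-1)) + 51)*(-2) = ((-4 + (½)*1 - 5) + 51)*(-2) = ((-4 + ½ - 5) + 51)*(-2) = (-17/2 + 51)*(-2) = (85/2)*(-2) = -85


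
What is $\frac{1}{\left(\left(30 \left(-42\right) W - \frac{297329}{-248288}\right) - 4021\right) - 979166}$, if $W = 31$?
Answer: $- \frac{248288}{253811365807} \approx -9.7824 \cdot 10^{-7}$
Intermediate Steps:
$\frac{1}{\left(\left(30 \left(-42\right) W - \frac{297329}{-248288}\right) - 4021\right) - 979166} = \frac{1}{\left(\left(30 \left(-42\right) 31 - \frac{297329}{-248288}\right) - 4021\right) - 979166} = \frac{1}{\left(\left(\left(-1260\right) 31 - - \frac{297329}{248288}\right) - 4021\right) - 979166} = \frac{1}{\left(\left(-39060 + \frac{297329}{248288}\right) - 4021\right) - 979166} = \frac{1}{\left(- \frac{9697831951}{248288} - 4021\right) - 979166} = \frac{1}{- \frac{10696197999}{248288} - 979166} = \frac{1}{- \frac{253811365807}{248288}} = - \frac{248288}{253811365807}$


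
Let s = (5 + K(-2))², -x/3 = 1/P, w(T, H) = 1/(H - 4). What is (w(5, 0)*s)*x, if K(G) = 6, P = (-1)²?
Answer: 363/4 ≈ 90.750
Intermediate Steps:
P = 1
w(T, H) = 1/(-4 + H)
x = -3 (x = -3/1 = -3*1 = -3)
s = 121 (s = (5 + 6)² = 11² = 121)
(w(5, 0)*s)*x = (121/(-4 + 0))*(-3) = (121/(-4))*(-3) = -¼*121*(-3) = -121/4*(-3) = 363/4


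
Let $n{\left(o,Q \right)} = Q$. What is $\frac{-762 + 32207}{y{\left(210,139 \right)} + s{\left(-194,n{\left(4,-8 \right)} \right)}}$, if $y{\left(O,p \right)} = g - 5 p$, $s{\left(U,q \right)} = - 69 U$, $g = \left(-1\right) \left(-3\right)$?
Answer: $\frac{31445}{12694} \approx 2.4772$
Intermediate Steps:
$g = 3$
$y{\left(O,p \right)} = 3 - 5 p$
$\frac{-762 + 32207}{y{\left(210,139 \right)} + s{\left(-194,n{\left(4,-8 \right)} \right)}} = \frac{-762 + 32207}{\left(3 - 695\right) - -13386} = \frac{31445}{\left(3 - 695\right) + 13386} = \frac{31445}{-692 + 13386} = \frac{31445}{12694}$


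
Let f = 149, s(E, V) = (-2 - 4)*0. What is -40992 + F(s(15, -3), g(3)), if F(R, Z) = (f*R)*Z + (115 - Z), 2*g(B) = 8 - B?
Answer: -81759/2 ≈ -40880.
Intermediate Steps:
s(E, V) = 0 (s(E, V) = -6*0 = 0)
g(B) = 4 - B/2 (g(B) = (8 - B)/2 = 4 - B/2)
F(R, Z) = 115 - Z + 149*R*Z (F(R, Z) = (149*R)*Z + (115 - Z) = 149*R*Z + (115 - Z) = 115 - Z + 149*R*Z)
-40992 + F(s(15, -3), g(3)) = -40992 + (115 - (4 - 1/2*3) + 149*0*(4 - 1/2*3)) = -40992 + (115 - (4 - 3/2) + 149*0*(4 - 3/2)) = -40992 + (115 - 1*5/2 + 149*0*(5/2)) = -40992 + (115 - 5/2 + 0) = -40992 + 225/2 = -81759/2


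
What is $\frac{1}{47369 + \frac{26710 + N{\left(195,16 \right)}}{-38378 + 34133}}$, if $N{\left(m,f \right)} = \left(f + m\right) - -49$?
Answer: $\frac{283}{13403629} \approx 2.1114 \cdot 10^{-5}$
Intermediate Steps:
$N{\left(m,f \right)} = 49 + f + m$ ($N{\left(m,f \right)} = \left(f + m\right) + 49 = 49 + f + m$)
$\frac{1}{47369 + \frac{26710 + N{\left(195,16 \right)}}{-38378 + 34133}} = \frac{1}{47369 + \frac{26710 + \left(49 + 16 + 195\right)}{-38378 + 34133}} = \frac{1}{47369 + \frac{26710 + 260}{-4245}} = \frac{1}{47369 + 26970 \left(- \frac{1}{4245}\right)} = \frac{1}{47369 - \frac{1798}{283}} = \frac{1}{\frac{13403629}{283}} = \frac{283}{13403629}$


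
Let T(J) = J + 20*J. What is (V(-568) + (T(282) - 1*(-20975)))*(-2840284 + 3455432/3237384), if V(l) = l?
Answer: -30262179128479787/404673 ≈ -7.4782e+10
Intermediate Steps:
T(J) = 21*J
(V(-568) + (T(282) - 1*(-20975)))*(-2840284 + 3455432/3237384) = (-568 + (21*282 - 1*(-20975)))*(-2840284 + 3455432/3237384) = (-568 + (5922 + 20975))*(-2840284 + 3455432*(1/3237384)) = (-568 + 26897)*(-2840284 + 431929/404673) = 26329*(-1149385815203/404673) = -30262179128479787/404673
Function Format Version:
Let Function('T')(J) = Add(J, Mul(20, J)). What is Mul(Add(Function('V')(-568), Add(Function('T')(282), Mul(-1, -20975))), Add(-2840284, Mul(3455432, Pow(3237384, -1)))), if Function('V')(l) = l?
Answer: Rational(-30262179128479787, 404673) ≈ -7.4782e+10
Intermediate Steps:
Function('T')(J) = Mul(21, J)
Mul(Add(Function('V')(-568), Add(Function('T')(282), Mul(-1, -20975))), Add(-2840284, Mul(3455432, Pow(3237384, -1)))) = Mul(Add(-568, Add(Mul(21, 282), Mul(-1, -20975))), Add(-2840284, Mul(3455432, Pow(3237384, -1)))) = Mul(Add(-568, Add(5922, 20975)), Add(-2840284, Mul(3455432, Rational(1, 3237384)))) = Mul(Add(-568, 26897), Add(-2840284, Rational(431929, 404673))) = Mul(26329, Rational(-1149385815203, 404673)) = Rational(-30262179128479787, 404673)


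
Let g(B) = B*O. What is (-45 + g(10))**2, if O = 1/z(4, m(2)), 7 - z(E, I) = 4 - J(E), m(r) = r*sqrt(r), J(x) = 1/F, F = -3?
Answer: 27225/16 ≈ 1701.6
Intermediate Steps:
J(x) = -1/3 (J(x) = 1/(-3) = -1/3)
m(r) = r**(3/2)
z(E, I) = 8/3 (z(E, I) = 7 - (4 - 1*(-1/3)) = 7 - (4 + 1/3) = 7 - 1*13/3 = 7 - 13/3 = 8/3)
O = 3/8 (O = 1/(8/3) = 3/8 ≈ 0.37500)
g(B) = 3*B/8 (g(B) = B*(3/8) = 3*B/8)
(-45 + g(10))**2 = (-45 + (3/8)*10)**2 = (-45 + 15/4)**2 = (-165/4)**2 = 27225/16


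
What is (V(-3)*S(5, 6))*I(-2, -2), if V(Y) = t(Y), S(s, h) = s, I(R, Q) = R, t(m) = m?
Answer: 30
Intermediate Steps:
V(Y) = Y
(V(-3)*S(5, 6))*I(-2, -2) = -3*5*(-2) = -15*(-2) = 30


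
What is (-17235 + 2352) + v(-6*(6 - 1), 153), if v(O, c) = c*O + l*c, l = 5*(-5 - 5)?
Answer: -27123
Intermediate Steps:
l = -50 (l = 5*(-10) = -50)
v(O, c) = -50*c + O*c (v(O, c) = c*O - 50*c = O*c - 50*c = -50*c + O*c)
(-17235 + 2352) + v(-6*(6 - 1), 153) = (-17235 + 2352) + 153*(-50 - 6*(6 - 1)) = -14883 + 153*(-50 - 6*5) = -14883 + 153*(-50 - 30) = -14883 + 153*(-80) = -14883 - 12240 = -27123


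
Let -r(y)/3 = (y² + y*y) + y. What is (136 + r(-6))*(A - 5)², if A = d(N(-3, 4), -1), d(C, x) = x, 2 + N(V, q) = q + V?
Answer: -2232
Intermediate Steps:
N(V, q) = -2 + V + q (N(V, q) = -2 + (q + V) = -2 + (V + q) = -2 + V + q)
r(y) = -6*y² - 3*y (r(y) = -3*((y² + y*y) + y) = -3*((y² + y²) + y) = -3*(2*y² + y) = -3*(y + 2*y²) = -6*y² - 3*y)
A = -1
(136 + r(-6))*(A - 5)² = (136 - 3*(-6)*(1 + 2*(-6)))*(-1 - 5)² = (136 - 3*(-6)*(1 - 12))*(-6)² = (136 - 3*(-6)*(-11))*36 = (136 - 198)*36 = -62*36 = -2232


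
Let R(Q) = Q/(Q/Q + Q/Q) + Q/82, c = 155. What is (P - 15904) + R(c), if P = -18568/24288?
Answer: -179079935/11316 ≈ -15825.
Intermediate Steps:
P = -211/276 (P = -18568*1/24288 = -211/276 ≈ -0.76449)
R(Q) = 21*Q/41 (R(Q) = Q/(1 + 1) + Q*(1/82) = Q/2 + Q/82 = 21*Q/41)
(P - 15904) + R(c) = (-211/276 - 15904) + (21/41)*155 = -4389715/276 + 3255/41 = -179079935/11316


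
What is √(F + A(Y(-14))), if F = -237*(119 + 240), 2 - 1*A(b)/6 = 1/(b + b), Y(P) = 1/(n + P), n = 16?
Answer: 3*I*√9453 ≈ 291.68*I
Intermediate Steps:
Y(P) = 1/(16 + P)
A(b) = 12 - 3/b (A(b) = 12 - 6/(b + b) = 12 - 6*1/(2*b) = 12 - 3/b)
F = -85083 (F = -237*359 = -85083)
√(F + A(Y(-14))) = √(-85083 + (12 - 3/(1/(16 - 14)))) = √(-85083 + (12 - 3/(1/2))) = √(-85083 + (12 - 3/½)) = √(-85083 + (12 - 3*2)) = √(-85083 + (12 - 6)) = √(-85083 + 6) = √(-85077) = 3*I*√9453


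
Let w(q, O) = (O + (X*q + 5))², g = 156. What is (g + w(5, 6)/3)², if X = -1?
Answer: 28224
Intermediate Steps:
w(q, O) = (5 + O - q)² (w(q, O) = (O + (-q + 5))² = (O + (5 - q))² = (5 + O - q)²)
(g + w(5, 6)/3)² = (156 + (5 + 6 - 1*5)²/3)² = (156 + (5 + 6 - 5)²/3)² = (156 + (⅓)*6²)² = (156 + (⅓)*36)² = (156 + 12)² = 168² = 28224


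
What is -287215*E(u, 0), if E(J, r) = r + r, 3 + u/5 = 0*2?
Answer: 0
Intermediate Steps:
u = -15 (u = -15 + 5*(0*2) = -15 + 5*0 = -15 + 0 = -15)
E(J, r) = 2*r
-287215*E(u, 0) = -574430*0 = -287215*0 = 0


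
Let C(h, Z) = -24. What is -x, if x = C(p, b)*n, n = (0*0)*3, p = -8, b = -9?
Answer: 0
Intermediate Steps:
n = 0 (n = 0*3 = 0)
x = 0 (x = -24*0 = 0)
-x = -1*0 = 0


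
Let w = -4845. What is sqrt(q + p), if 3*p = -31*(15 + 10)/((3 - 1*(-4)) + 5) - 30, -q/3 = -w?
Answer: I*sqrt(524395)/6 ≈ 120.69*I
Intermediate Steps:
q = -14535 (q = -(-3)*(-4845) = -3*4845 = -14535)
p = -1135/36 (p = (-31*(15 + 10)/((3 - 1*(-4)) + 5) - 30)/3 = (-775/((3 + 4) + 5) - 30)/3 = (-775/(7 + 5) - 30)/3 = (-775/12 - 30)/3 = (1/3)*(-1135/12) = -1135/36 ≈ -31.528)
sqrt(q + p) = sqrt(-14535 - 1135/36) = sqrt(-524395/36) = I*sqrt(524395)/6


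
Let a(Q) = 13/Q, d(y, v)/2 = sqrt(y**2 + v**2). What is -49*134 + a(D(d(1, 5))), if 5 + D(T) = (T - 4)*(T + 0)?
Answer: -53426255/8137 + 104*sqrt(26)/8137 ≈ -6565.8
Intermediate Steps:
d(y, v) = 2*sqrt(v**2 + y**2) (d(y, v) = 2*sqrt(y**2 + v**2) = 2*sqrt(v**2 + y**2))
D(T) = -5 + T*(-4 + T) (D(T) = -5 + (T - 4)*(T + 0) = -5 + (-4 + T)*T = -5 + T*(-4 + T))
-49*134 + a(D(d(1, 5))) = -49*134 + 13/(-5 + (2*sqrt(5**2 + 1**2))**2 - 8*sqrt(5**2 + 1**2)) = -6566 + 13/(-5 + (2*sqrt(25 + 1))**2 - 8*sqrt(25 + 1)) = -6566 + 13/(-5 + (2*sqrt(26))**2 - 8*sqrt(26)) = -6566 + 13/(-5 + 104 - 8*sqrt(26)) = -6566 + 13/(99 - 8*sqrt(26))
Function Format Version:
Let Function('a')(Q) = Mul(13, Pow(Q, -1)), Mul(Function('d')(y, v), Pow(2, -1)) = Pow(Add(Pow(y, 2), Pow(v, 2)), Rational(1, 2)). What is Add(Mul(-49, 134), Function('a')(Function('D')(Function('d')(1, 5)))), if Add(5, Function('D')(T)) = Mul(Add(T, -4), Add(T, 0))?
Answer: Add(Rational(-53426255, 8137), Mul(Rational(104, 8137), Pow(26, Rational(1, 2)))) ≈ -6565.8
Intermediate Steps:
Function('d')(y, v) = Mul(2, Pow(Add(Pow(v, 2), Pow(y, 2)), Rational(1, 2))) (Function('d')(y, v) = Mul(2, Pow(Add(Pow(y, 2), Pow(v, 2)), Rational(1, 2))) = Mul(2, Pow(Add(Pow(v, 2), Pow(y, 2)), Rational(1, 2))))
Function('D')(T) = Add(-5, Mul(T, Add(-4, T))) (Function('D')(T) = Add(-5, Mul(Add(T, -4), Add(T, 0))) = Add(-5, Mul(Add(-4, T), T)) = Add(-5, Mul(T, Add(-4, T))))
Add(Mul(-49, 134), Function('a')(Function('D')(Function('d')(1, 5)))) = Add(Mul(-49, 134), Mul(13, Pow(Add(-5, Pow(Mul(2, Pow(Add(Pow(5, 2), Pow(1, 2)), Rational(1, 2))), 2), Mul(-4, Mul(2, Pow(Add(Pow(5, 2), Pow(1, 2)), Rational(1, 2))))), -1))) = Add(-6566, Mul(13, Pow(Add(-5, Pow(Mul(2, Pow(Add(25, 1), Rational(1, 2))), 2), Mul(-4, Mul(2, Pow(Add(25, 1), Rational(1, 2))))), -1))) = Add(-6566, Mul(13, Pow(Add(-5, Pow(Mul(2, Pow(26, Rational(1, 2))), 2), Mul(-4, Mul(2, Pow(26, Rational(1, 2))))), -1))) = Add(-6566, Mul(13, Pow(Add(-5, 104, Mul(-8, Pow(26, Rational(1, 2)))), -1))) = Add(-6566, Mul(13, Pow(Add(99, Mul(-8, Pow(26, Rational(1, 2)))), -1)))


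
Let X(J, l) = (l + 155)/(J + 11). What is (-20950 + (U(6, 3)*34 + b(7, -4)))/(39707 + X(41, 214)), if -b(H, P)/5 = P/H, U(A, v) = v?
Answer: -7587632/14455931 ≈ -0.52488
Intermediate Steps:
b(H, P) = -5*P/H
X(J, l) = (155 + l)/(11 + J)
(-20950 + (U(6, 3)*34 + b(7, -4)))/(39707 + X(41, 214)) = (-20950 + (3*34 - 5*(-4)/7))/(39707 + (155 + 214)/(11 + 41)) = (-20950 + (102 - 5*(-4)*⅐))/(39707 + 369/52) = (-20950 + (102 + 20/7))/(39707 + (1/52)*369) = (-20950 + 734/7)/(39707 + 369/52) = -145916/(7*2065133/52) = -145916/7*52/2065133 = -7587632/14455931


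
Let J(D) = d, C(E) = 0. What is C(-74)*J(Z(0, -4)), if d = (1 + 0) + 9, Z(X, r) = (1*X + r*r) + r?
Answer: 0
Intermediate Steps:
Z(X, r) = X + r + r² (Z(X, r) = (X + r²) + r = X + r + r²)
d = 10 (d = 1 + 9 = 10)
J(D) = 10
C(-74)*J(Z(0, -4)) = 0*10 = 0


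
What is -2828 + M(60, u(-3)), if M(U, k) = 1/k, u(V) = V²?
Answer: -25451/9 ≈ -2827.9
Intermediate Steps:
-2828 + M(60, u(-3)) = -2828 + 1/((-3)²) = -2828 + 1/9 = -2828 + ⅑ = -25451/9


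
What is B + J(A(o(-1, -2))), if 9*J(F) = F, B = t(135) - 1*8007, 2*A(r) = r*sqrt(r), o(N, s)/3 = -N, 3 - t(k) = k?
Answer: -8139 + sqrt(3)/6 ≈ -8138.7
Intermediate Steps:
t(k) = 3 - k
o(N, s) = -3*N (o(N, s) = 3*(-N) = -3*N)
A(r) = r**(3/2)/2 (A(r) = (r*sqrt(r))/2 = r**(3/2)/2)
B = -8139 (B = (3 - 1*135) - 1*8007 = (3 - 135) - 8007 = -132 - 8007 = -8139)
J(F) = F/9
B + J(A(o(-1, -2))) = -8139 + ((-3*(-1))**(3/2)/2)/9 = -8139 + (3**(3/2)/2)/9 = -8139 + ((3*sqrt(3))/2)/9 = -8139 + (3*sqrt(3)/2)/9 = -8139 + sqrt(3)/6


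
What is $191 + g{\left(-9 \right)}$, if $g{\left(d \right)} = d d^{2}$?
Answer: $-538$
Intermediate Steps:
$g{\left(d \right)} = d^{3}$
$191 + g{\left(-9 \right)} = 191 + \left(-9\right)^{3} = 191 - 729 = -538$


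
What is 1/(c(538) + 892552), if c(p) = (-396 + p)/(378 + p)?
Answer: 458/408788887 ≈ 1.1204e-6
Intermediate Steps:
c(p) = (-396 + p)/(378 + p)
1/(c(538) + 892552) = 1/((-396 + 538)/(378 + 538) + 892552) = 1/(142/916 + 892552) = 1/((1/916)*142 + 892552) = 1/(71/458 + 892552) = 1/(408788887/458) = 458/408788887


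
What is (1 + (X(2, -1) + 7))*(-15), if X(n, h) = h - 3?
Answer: -60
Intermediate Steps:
X(n, h) = -3 + h
(1 + (X(2, -1) + 7))*(-15) = (1 + ((-3 - 1) + 7))*(-15) = (1 + (-4 + 7))*(-15) = (1 + 3)*(-15) = 4*(-15) = -60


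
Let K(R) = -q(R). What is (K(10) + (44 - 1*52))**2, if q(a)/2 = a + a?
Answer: 2304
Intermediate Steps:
q(a) = 4*a (q(a) = 2*(a + a) = 2*(2*a) = 4*a)
K(R) = -4*R
(K(10) + (44 - 1*52))**2 = (-4*10 + (44 - 1*52))**2 = (-40 + (44 - 52))**2 = (-40 - 8)**2 = (-48)**2 = 2304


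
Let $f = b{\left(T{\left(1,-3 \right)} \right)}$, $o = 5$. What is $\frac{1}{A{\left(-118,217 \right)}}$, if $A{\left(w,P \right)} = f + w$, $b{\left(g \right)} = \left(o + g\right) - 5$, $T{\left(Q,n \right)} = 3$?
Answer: $- \frac{1}{115} \approx -0.0086956$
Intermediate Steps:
$b{\left(g \right)} = g$ ($b{\left(g \right)} = \left(5 + g\right) - 5 = g$)
$f = 3$
$A{\left(w,P \right)} = 3 + w$
$\frac{1}{A{\left(-118,217 \right)}} = \frac{1}{3 - 118} = \frac{1}{-115} = - \frac{1}{115}$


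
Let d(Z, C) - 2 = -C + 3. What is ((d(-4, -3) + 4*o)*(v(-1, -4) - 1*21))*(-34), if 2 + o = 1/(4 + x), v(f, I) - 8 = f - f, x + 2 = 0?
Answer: 884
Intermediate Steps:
x = -2 (x = -2 + 0 = -2)
d(Z, C) = 5 - C (d(Z, C) = 2 + (-C + 3) = 2 + (3 - C) = 5 - C)
v(f, I) = 8 (v(f, I) = 8 + (f - f) = 8 + 0 = 8)
o = -3/2 (o = -2 + 1/(4 - 2) = -2 + 1/2 = -2 + ½ = -3/2 ≈ -1.5000)
((d(-4, -3) + 4*o)*(v(-1, -4) - 1*21))*(-34) = (((5 - 1*(-3)) + 4*(-3/2))*(8 - 1*21))*(-34) = (((5 + 3) - 6)*(8 - 21))*(-34) = ((8 - 6)*(-13))*(-34) = (2*(-13))*(-34) = -26*(-34) = 884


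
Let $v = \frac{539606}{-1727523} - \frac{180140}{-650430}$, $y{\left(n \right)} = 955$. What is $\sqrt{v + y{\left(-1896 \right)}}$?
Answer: $\frac{\sqrt{1837663707743139582691}}{1387200969} \approx 30.902$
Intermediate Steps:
$v = - \frac{441999304}{12484808721}$ ($v = 539606 \left(- \frac{1}{1727523}\right) - - \frac{18014}{65043} = - \frac{539606}{1727523} + \frac{18014}{65043} = - \frac{441999304}{12484808721} \approx -0.035403$)
$\sqrt{v + y{\left(-1896 \right)}} = \sqrt{- \frac{441999304}{12484808721} + 955} = \sqrt{\frac{11922550329251}{12484808721}} = \frac{\sqrt{1837663707743139582691}}{1387200969}$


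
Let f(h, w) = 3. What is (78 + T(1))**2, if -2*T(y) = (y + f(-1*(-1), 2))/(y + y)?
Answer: 5929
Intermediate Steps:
T(y) = -(3 + y)/(4*y) (T(y) = -(y + 3)/(2*(y + y)) = -(3 + y)/(2*(2*y)) = -(3 + y)*1/(2*y)/2 = -(3 + y)/(4*y))
(78 + T(1))**2 = (78 + (1/4)*(-3 - 1*1)/1)**2 = (78 + (1/4)*1*(-3 - 1))**2 = (78 + (1/4)*1*(-4))**2 = (78 - 1)**2 = 77**2 = 5929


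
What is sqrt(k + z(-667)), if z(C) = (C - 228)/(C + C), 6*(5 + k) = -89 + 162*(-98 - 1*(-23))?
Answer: I*sqrt(8184828369)/2001 ≈ 45.212*I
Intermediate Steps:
k = -12269/6 (k = -5 + (-89 + 162*(-98 - 1*(-23)))/6 = -5 + (-89 + 162*(-98 + 23))/6 = -5 + (-89 + 162*(-75))/6 = -5 + (-89 - 12150)/6 = -5 + (1/6)*(-12239) = -5 - 12239/6 = -12269/6 ≈ -2044.8)
z(C) = (-228 + C)/(2*C) (z(C) = (-228 + C)/((2*C)) = (-228 + C)*(1/(2*C)) = (-228 + C)/(2*C))
sqrt(k + z(-667)) = sqrt(-12269/6 + (1/2)*(-228 - 667)/(-667)) = sqrt(-12269/6 + (1/2)*(-1/667)*(-895)) = sqrt(-12269/6 + 895/1334) = sqrt(-4090369/2001) = I*sqrt(8184828369)/2001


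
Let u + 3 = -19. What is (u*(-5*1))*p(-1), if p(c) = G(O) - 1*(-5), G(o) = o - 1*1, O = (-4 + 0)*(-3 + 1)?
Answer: 1320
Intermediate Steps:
u = -22 (u = -3 - 19 = -22)
O = 8 (O = -4*(-2) = 8)
G(o) = -1 + o (G(o) = o - 1 = -1 + o)
p(c) = 12 (p(c) = (-1 + 8) - 1*(-5) = 7 + 5 = 12)
(u*(-5*1))*p(-1) = -(-110)*12 = -22*(-5)*12 = 110*12 = 1320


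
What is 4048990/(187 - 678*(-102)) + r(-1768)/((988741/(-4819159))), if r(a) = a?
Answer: 45755746217462/5274020551 ≈ 8675.7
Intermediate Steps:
4048990/(187 - 678*(-102)) + r(-1768)/((988741/(-4819159))) = 4048990/(187 - 678*(-102)) - 1768/(988741/(-4819159)) = 4048990/(187 + 69156) - 1768/(988741*(-1/4819159)) = 4048990/69343 - 1768/(-988741/4819159) = 4048990*(1/69343) - 1768*(-4819159/988741) = 4048990/69343 + 655405624/76057 = 45755746217462/5274020551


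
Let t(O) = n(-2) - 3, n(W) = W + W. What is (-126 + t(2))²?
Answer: 17689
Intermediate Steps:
n(W) = 2*W
t(O) = -7 (t(O) = 2*(-2) - 3 = -4 - 3 = -7)
(-126 + t(2))² = (-126 - 7)² = (-133)² = 17689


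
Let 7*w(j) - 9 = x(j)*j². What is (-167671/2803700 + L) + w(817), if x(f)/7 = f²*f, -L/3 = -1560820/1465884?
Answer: 124669489990876962739421753/342491580900 ≈ 3.6401e+14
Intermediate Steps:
L = 390205/122157 (L = -(-4682460)/1465884 = -3*(-390205/366471) = 390205/122157 ≈ 3.1943)
x(f) = 7*f³ (x(f) = 7*(f²*f) = 7*f³)
w(j) = 9/7 + j⁵ (w(j) = 9/7 + ((7*j³)*j²)/7 = 9/7 + (7*j⁵)/7 = 9/7 + j⁵)
(-167671/2803700 + L) + w(817) = (-167671/2803700 + 390205/122157) + (9/7 + 817⁵) = (-167671*1/2803700 + 390205/122157) + (9/7 + 364007458703857) = (-167671/2803700 + 390205/122157) + 2548052210927008/7 = 1073535572153/342491580900 + 2548052210927008/7 = 124669489990876962739421753/342491580900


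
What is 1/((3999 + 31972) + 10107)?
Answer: 1/46078 ≈ 2.1702e-5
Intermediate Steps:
1/((3999 + 31972) + 10107) = 1/(35971 + 10107) = 1/46078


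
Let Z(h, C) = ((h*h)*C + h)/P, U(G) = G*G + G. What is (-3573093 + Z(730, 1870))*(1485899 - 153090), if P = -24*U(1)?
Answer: -778381910226473/24 ≈ -3.2433e+13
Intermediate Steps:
U(G) = G + G² (U(G) = G² + G = G + G²)
P = -48 (P = -24*(1 + 1) = -24*2 = -48)
Z(h, C) = -h/48 - C*h²/48 (Z(h, C) = ((h*h)*C + h)/(-48) = (h²*C + h)*(-1/48) = (C*h² + h)*(-1/48) = (h + C*h²)*(-1/48) = -h/48 - C*h²/48)
(-3573093 + Z(730, 1870))*(1485899 - 153090) = (-3573093 - 1/48*730*(1 + 1870*730))*(1485899 - 153090) = (-3573093 - 1/48*730*(1 + 1365100))*1332809 = (-3573093 - 1/48*730*1365101)*1332809 = (-3573093 - 498261865/24)*1332809 = -584016097/24*1332809 = -778381910226473/24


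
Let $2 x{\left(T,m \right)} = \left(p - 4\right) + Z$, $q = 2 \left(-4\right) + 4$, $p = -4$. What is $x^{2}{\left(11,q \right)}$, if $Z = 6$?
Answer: $1$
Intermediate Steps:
$q = -4$ ($q = -8 + 4 = -4$)
$x{\left(T,m \right)} = -1$ ($x{\left(T,m \right)} = \frac{\left(-4 - 4\right) + 6}{2} = \frac{-8 + 6}{2} = \frac{1}{2} \left(-2\right) = -1$)
$x^{2}{\left(11,q \right)} = \left(-1\right)^{2} = 1$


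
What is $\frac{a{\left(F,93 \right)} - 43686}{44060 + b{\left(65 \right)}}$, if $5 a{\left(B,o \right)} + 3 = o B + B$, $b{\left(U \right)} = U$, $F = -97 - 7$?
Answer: $- \frac{228209}{220625} \approx -1.0344$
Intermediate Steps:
$F = -104$ ($F = -97 - 7 = -104$)
$a{\left(B,o \right)} = - \frac{3}{5} + \frac{B}{5} + \frac{B o}{5}$ ($a{\left(B,o \right)} = - \frac{3}{5} + \frac{o B + B}{5} = - \frac{3}{5} + \frac{B o + B}{5} = - \frac{3}{5} + \frac{B + B o}{5} = - \frac{3}{5} + \left(\frac{B}{5} + \frac{B o}{5}\right) = - \frac{3}{5} + \frac{B}{5} + \frac{B o}{5}$)
$\frac{a{\left(F,93 \right)} - 43686}{44060 + b{\left(65 \right)}} = \frac{\left(- \frac{3}{5} + \frac{1}{5} \left(-104\right) + \frac{1}{5} \left(-104\right) 93\right) - 43686}{44060 + 65} = \frac{\left(- \frac{3}{5} - \frac{104}{5} - \frac{9672}{5}\right) - 43686}{44125} = \left(- \frac{9779}{5} - 43686\right) \frac{1}{44125} = \left(- \frac{228209}{5}\right) \frac{1}{44125} = - \frac{228209}{220625}$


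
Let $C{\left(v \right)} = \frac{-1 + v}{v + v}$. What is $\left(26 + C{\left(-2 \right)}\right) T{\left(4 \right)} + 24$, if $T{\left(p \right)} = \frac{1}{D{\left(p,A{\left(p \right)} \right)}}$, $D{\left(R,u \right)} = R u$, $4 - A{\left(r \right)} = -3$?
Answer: $\frac{2795}{112} \approx 24.955$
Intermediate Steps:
$A{\left(r \right)} = 7$ ($A{\left(r \right)} = 4 - -3 = 4 + 3 = 7$)
$T{\left(p \right)} = \frac{1}{7 p}$ ($T{\left(p \right)} = \frac{1}{p 7} = \frac{1}{7 p}$)
$C{\left(v \right)} = \frac{-1 + v}{2 v}$
$\left(26 + C{\left(-2 \right)}\right) T{\left(4 \right)} + 24 = \left(26 + \frac{-1 - 2}{2 \left(-2\right)}\right) \frac{1}{7 \cdot 4} + 24 = \left(26 + \frac{1}{2} \left(- \frac{1}{2}\right) \left(-3\right)\right) \frac{1}{7} \cdot \frac{1}{4} + 24 = \left(26 + \frac{3}{4}\right) \frac{1}{28} + 24 = \frac{107}{4} \cdot \frac{1}{28} + 24 = \frac{107}{112} + 24 = \frac{2795}{112}$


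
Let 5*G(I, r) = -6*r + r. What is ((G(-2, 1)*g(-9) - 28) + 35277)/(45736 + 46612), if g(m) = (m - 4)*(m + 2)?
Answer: 17579/46174 ≈ 0.38071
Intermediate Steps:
G(I, r) = -r (G(I, r) = (-6*r + r)/5 = (-5*r)/5 = -r)
g(m) = (-4 + m)*(2 + m)
((G(-2, 1)*g(-9) - 28) + 35277)/(45736 + 46612) = (((-1*1)*(-8 + (-9)² - 2*(-9)) - 28) + 35277)/(45736 + 46612) = ((-(-8 + 81 + 18) - 28) + 35277)/92348 = ((-1*91 - 28) + 35277)*(1/92348) = ((-91 - 28) + 35277)*(1/92348) = (-119 + 35277)*(1/92348) = 35158*(1/92348) = 17579/46174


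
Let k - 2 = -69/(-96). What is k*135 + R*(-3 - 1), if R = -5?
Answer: 12385/32 ≈ 387.03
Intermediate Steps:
k = 87/32 (k = 2 - 69/(-96) = 2 - 69*(-1/96) = 2 + 23/32 = 87/32 ≈ 2.7188)
k*135 + R*(-3 - 1) = (87/32)*135 - 5*(-3 - 1) = 11745/32 - 5*(-4) = 11745/32 + 20 = 12385/32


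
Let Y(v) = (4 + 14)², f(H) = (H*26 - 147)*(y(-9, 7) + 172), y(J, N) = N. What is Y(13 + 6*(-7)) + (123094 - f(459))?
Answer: -1986455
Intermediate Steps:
f(H) = -26313 + 4654*H (f(H) = (H*26 - 147)*(7 + 172) = (26*H - 147)*179 = (-147 + 26*H)*179 = -26313 + 4654*H)
Y(v) = 324 (Y(v) = 18² = 324)
Y(13 + 6*(-7)) + (123094 - f(459)) = 324 + (123094 - (-26313 + 4654*459)) = 324 + (123094 - (-26313 + 2136186)) = 324 + (123094 - 1*2109873) = 324 + (123094 - 2109873) = 324 - 1986779 = -1986455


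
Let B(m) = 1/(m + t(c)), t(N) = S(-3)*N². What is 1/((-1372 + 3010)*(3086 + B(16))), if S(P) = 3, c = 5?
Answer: 1/5054886 ≈ 1.9783e-7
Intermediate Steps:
t(N) = 3*N²
B(m) = 1/(75 + m) (B(m) = 1/(m + 3*5²) = 1/(m + 3*25) = 1/(m + 75) = 1/(75 + m))
1/((-1372 + 3010)*(3086 + B(16))) = 1/((-1372 + 3010)*(3086 + 1/(75 + 16))) = 1/(1638*(3086 + 1/91)) = 1/(1638*(280827/91)) = 1/5054886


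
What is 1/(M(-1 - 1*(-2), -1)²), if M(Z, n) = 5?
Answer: 1/25 ≈ 0.040000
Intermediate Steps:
1/(M(-1 - 1*(-2), -1)²) = 1/(5²) = 1/25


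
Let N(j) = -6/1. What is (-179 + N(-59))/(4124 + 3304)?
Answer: -185/7428 ≈ -0.024906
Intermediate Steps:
N(j) = -6 (N(j) = -6*1 = -6)
(-179 + N(-59))/(4124 + 3304) = (-179 - 6)/(4124 + 3304) = -185/7428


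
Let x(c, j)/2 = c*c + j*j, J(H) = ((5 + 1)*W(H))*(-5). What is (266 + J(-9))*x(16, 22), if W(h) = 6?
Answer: 127280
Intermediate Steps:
J(H) = -180 (J(H) = ((5 + 1)*6)*(-5) = (6*6)*(-5) = 36*(-5) = -180)
x(c, j) = 2*c**2 + 2*j**2 (x(c, j) = 2*(c*c + j*j) = 2*(c**2 + j**2) = 2*c**2 + 2*j**2)
(266 + J(-9))*x(16, 22) = (266 - 180)*(2*16**2 + 2*22**2) = 86*(2*256 + 2*484) = 86*(512 + 968) = 86*1480 = 127280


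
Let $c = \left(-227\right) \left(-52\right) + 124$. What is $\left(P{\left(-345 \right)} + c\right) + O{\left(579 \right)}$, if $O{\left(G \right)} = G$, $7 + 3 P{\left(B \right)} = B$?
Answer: $\frac{37169}{3} \approx 12390.0$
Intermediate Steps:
$P{\left(B \right)} = - \frac{7}{3} + \frac{B}{3}$
$c = 11928$ ($c = 11804 + 124 = 11928$)
$\left(P{\left(-345 \right)} + c\right) + O{\left(579 \right)} = \left(\left(- \frac{7}{3} + \frac{1}{3} \left(-345\right)\right) + 11928\right) + 579 = \left(\left(- \frac{7}{3} - 115\right) + 11928\right) + 579 = \left(- \frac{352}{3} + 11928\right) + 579 = \frac{35432}{3} + 579 = \frac{37169}{3}$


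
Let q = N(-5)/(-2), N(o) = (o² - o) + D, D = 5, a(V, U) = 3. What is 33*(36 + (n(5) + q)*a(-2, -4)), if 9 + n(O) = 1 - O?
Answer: -3663/2 ≈ -1831.5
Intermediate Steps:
N(o) = 5 + o² - o (N(o) = (o² - o) + 5 = 5 + o² - o)
n(O) = -8 - O (n(O) = -9 + (1 - O) = -8 - O)
q = -35/2 (q = (5 + (-5)² - 1*(-5))/(-2) = (5 + 25 + 5)*(-½) = 35*(-½) = -35/2 ≈ -17.500)
33*(36 + (n(5) + q)*a(-2, -4)) = 33*(36 + ((-8 - 1*5) - 35/2)*3) = 33*(36 + ((-8 - 5) - 35/2)*3) = 33*(36 + (-13 - 35/2)*3) = 33*(36 - 61/2*3) = 33*(36 - 183/2) = 33*(-111/2) = -3663/2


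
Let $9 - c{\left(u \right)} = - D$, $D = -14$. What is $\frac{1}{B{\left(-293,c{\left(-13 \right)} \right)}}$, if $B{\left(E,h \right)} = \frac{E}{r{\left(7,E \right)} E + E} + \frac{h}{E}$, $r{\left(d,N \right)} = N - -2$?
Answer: $\frac{84970}{1157} \approx 73.44$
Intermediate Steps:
$c{\left(u \right)} = -5$ ($c{\left(u \right)} = 9 - \left(-1\right) \left(-14\right) = 9 - 14 = -5$)
$r{\left(d,N \right)} = 2 + N$ ($r{\left(d,N \right)} = N + 2 = 2 + N$)
$B{\left(E,h \right)} = \frac{E}{E + E \left(2 + E\right)} + \frac{h}{E}$ ($B{\left(E,h \right)} = \frac{E}{\left(2 + E\right) E + E} + \frac{h}{E} = \frac{E}{E \left(2 + E\right) + E} + \frac{h}{E} = \frac{E}{E + E \left(2 + E\right)} + \frac{h}{E}$)
$\frac{1}{B{\left(-293,c{\left(-13 \right)} \right)}} = \frac{1}{\frac{1}{-293} \frac{1}{3 - 293} \left(-293 - 5 - 5 \left(2 - 293\right)\right)} = \frac{1}{\left(- \frac{1}{293}\right) \frac{1}{-290} \left(-293 - 5 - -1455\right)} = \frac{1}{\left(- \frac{1}{293}\right) \left(- \frac{1}{290}\right) \left(-293 - 5 + 1455\right)} = \frac{1}{\left(- \frac{1}{293}\right) \left(- \frac{1}{290}\right) 1157} = \frac{1}{\frac{1157}{84970}} = \frac{84970}{1157}$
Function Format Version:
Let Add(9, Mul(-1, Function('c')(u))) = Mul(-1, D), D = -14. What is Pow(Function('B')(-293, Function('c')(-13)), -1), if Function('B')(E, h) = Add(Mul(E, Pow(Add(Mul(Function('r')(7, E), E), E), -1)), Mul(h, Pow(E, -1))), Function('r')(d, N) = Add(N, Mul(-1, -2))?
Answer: Rational(84970, 1157) ≈ 73.440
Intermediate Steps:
Function('c')(u) = -5 (Function('c')(u) = Add(9, Mul(-1, Mul(-1, -14))) = Add(9, Mul(-1, 14)) = Add(9, -14) = -5)
Function('r')(d, N) = Add(2, N) (Function('r')(d, N) = Add(N, 2) = Add(2, N))
Function('B')(E, h) = Add(Mul(E, Pow(Add(E, Mul(E, Add(2, E))), -1)), Mul(h, Pow(E, -1))) (Function('B')(E, h) = Add(Mul(E, Pow(Add(Mul(Add(2, E), E), E), -1)), Mul(h, Pow(E, -1))) = Add(Mul(E, Pow(Add(Mul(E, Add(2, E)), E), -1)), Mul(h, Pow(E, -1))) = Add(Mul(E, Pow(Add(E, Mul(E, Add(2, E))), -1)), Mul(h, Pow(E, -1))))
Pow(Function('B')(-293, Function('c')(-13)), -1) = Pow(Mul(Pow(-293, -1), Pow(Add(3, -293), -1), Add(-293, -5, Mul(-5, Add(2, -293)))), -1) = Pow(Mul(Rational(-1, 293), Pow(-290, -1), Add(-293, -5, Mul(-5, -291))), -1) = Pow(Mul(Rational(-1, 293), Rational(-1, 290), Add(-293, -5, 1455)), -1) = Pow(Mul(Rational(-1, 293), Rational(-1, 290), 1157), -1) = Pow(Rational(1157, 84970), -1) = Rational(84970, 1157)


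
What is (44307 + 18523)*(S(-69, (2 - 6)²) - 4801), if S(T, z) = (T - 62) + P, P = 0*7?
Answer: -309877560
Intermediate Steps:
P = 0
S(T, z) = -62 + T (S(T, z) = (T - 62) + 0 = (-62 + T) + 0 = -62 + T)
(44307 + 18523)*(S(-69, (2 - 6)²) - 4801) = (44307 + 18523)*((-62 - 69) - 4801) = 62830*(-131 - 4801) = 62830*(-4932) = -309877560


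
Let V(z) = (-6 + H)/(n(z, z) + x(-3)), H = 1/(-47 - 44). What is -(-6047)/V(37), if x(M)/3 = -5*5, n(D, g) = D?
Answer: 20910526/547 ≈ 38228.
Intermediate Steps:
H = -1/91 (H = 1/(-91) = -1/91 ≈ -0.010989)
x(M) = -75 (x(M) = 3*(-5*5) = 3*(-25) = -75)
V(z) = -547/(91*(-75 + z)) (V(z) = (-6 - 1/91)/(z - 75) = -547/(91*(-75 + z)))
-(-6047)/V(37) = -(-6047)/((-547/(-6825 + 91*37))) = -(-6047)/((-547/(-6825 + 3367))) = -(-6047)/((-547/(-3458))) = -(-6047)/((-547*(-1/3458))) = -(-6047)/547/3458 = -(-6047)*3458/547 = -1*(-20910526/547) = 20910526/547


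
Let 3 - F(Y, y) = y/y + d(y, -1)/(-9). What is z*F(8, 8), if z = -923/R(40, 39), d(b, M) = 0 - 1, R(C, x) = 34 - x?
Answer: 15691/45 ≈ 348.69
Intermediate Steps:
d(b, M) = -1
F(Y, y) = 17/9 (F(Y, y) = 3 - (y/y - 1/(-9)) = 3 - (1 - 1*(-1/9)) = 3 - (1 + 1/9) = 3 - 1*10/9 = 3 - 10/9 = 17/9)
z = 923/5 (z = -923/(34 - 1*39) = -923/(34 - 39) = -923/(-5) = -923*(-1/5) = 923/5 ≈ 184.60)
z*F(8, 8) = (923/5)*(17/9) = 15691/45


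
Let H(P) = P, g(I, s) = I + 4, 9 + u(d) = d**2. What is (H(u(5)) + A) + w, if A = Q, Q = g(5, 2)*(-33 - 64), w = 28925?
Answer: 28068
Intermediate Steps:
u(d) = -9 + d**2
g(I, s) = 4 + I
Q = -873 (Q = (4 + 5)*(-33 - 64) = 9*(-97) = -873)
A = -873
(H(u(5)) + A) + w = ((-9 + 5**2) - 873) + 28925 = ((-9 + 25) - 873) + 28925 = (16 - 873) + 28925 = -857 + 28925 = 28068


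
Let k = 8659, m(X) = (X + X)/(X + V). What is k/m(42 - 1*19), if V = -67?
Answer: -190498/23 ≈ -8282.5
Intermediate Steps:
m(X) = 2*X/(-67 + X) (m(X) = (X + X)/(X - 67) = (2*X)/(-67 + X) = 2*X/(-67 + X))
k/m(42 - 1*19) = 8659/((2*(42 - 1*19)/(-67 + (42 - 1*19)))) = 8659/((2*(42 - 19)/(-67 + (42 - 19)))) = 8659/((2*23/(-67 + 23))) = 8659/((2*23/(-44))) = 8659/((2*23*(-1/44))) = 8659/(-23/22) = 8659*(-22/23) = -190498/23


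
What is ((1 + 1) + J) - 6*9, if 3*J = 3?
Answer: -51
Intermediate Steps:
J = 1 (J = (⅓)*3 = 1)
((1 + 1) + J) - 6*9 = ((1 + 1) + 1) - 6*9 = (2 + 1) - 54 = 3 - 54 = -51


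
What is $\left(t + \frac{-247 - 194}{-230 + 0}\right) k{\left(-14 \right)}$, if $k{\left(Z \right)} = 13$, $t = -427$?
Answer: $- \frac{1270997}{230} \approx -5526.1$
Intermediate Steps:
$\left(t + \frac{-247 - 194}{-230 + 0}\right) k{\left(-14 \right)} = \left(-427 + \frac{-247 - 194}{-230 + 0}\right) 13 = \left(-427 - \frac{441}{-230}\right) 13 = \left(-427 - - \frac{441}{230}\right) 13 = \left(-427 + \frac{441}{230}\right) 13 = \left(- \frac{97769}{230}\right) 13 = - \frac{1270997}{230}$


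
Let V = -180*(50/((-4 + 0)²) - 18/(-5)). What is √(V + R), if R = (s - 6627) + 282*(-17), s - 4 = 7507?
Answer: 7*I*√418/2 ≈ 71.558*I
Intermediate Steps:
s = 7511 (s = 4 + 7507 = 7511)
V = -2421/2 (V = -180*(50/((-4)²) - 18*(-⅕)) = -180*(50/16 + 18/5) = -180*(50*(1/16) + 18/5) = -180*(25/8 + 18/5) = -180*269/40 = -2421/2 ≈ -1210.5)
R = -3910 (R = (7511 - 6627) + 282*(-17) = 884 - 4794 = -3910)
√(V + R) = √(-2421/2 - 3910) = √(-10241/2) = 7*I*√418/2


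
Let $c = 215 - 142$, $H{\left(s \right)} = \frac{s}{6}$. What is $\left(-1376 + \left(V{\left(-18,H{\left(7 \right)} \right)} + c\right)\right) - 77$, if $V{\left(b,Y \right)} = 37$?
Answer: $-1343$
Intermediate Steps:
$H{\left(s \right)} = \frac{s}{6}$ ($H{\left(s \right)} = s \frac{1}{6} = \frac{s}{6}$)
$c = 73$ ($c = 215 - 142 = 73$)
$\left(-1376 + \left(V{\left(-18,H{\left(7 \right)} \right)} + c\right)\right) - 77 = \left(-1376 + \left(37 + 73\right)\right) - 77 = \left(-1376 + 110\right) - 77 = -1266 - 77 = -1343$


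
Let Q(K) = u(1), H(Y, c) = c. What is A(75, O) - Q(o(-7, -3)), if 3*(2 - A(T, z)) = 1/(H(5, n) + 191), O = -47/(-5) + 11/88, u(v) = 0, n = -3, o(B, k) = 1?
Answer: 1127/564 ≈ 1.9982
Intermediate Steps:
O = 381/40 (O = -47*(-⅕) + 11*(1/88) = 47/5 + ⅛ = 381/40 ≈ 9.5250)
A(T, z) = 1127/564 (A(T, z) = 2 - 1/(3*(-3 + 191)) = 2 - ⅓/188 = 2 - ⅓*1/188 = 2 - 1/564 = 1127/564)
Q(K) = 0
A(75, O) - Q(o(-7, -3)) = 1127/564 - 1*0 = 1127/564 + 0 = 1127/564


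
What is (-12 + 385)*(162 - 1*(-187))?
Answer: 130177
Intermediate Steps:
(-12 + 385)*(162 - 1*(-187)) = 373*(162 + 187) = 373*349 = 130177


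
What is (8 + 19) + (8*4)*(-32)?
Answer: -997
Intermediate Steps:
(8 + 19) + (8*4)*(-32) = 27 + 32*(-32) = 27 - 1024 = -997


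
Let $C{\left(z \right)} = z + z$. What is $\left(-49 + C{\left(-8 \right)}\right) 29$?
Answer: $-1885$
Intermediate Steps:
$C{\left(z \right)} = 2 z$
$\left(-49 + C{\left(-8 \right)}\right) 29 = \left(-49 + 2 \left(-8\right)\right) 29 = \left(-49 - 16\right) 29 = \left(-65\right) 29 = -1885$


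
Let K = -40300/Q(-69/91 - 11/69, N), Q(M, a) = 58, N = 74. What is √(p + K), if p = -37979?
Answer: I*√32524689/29 ≈ 196.66*I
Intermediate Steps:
K = -20150/29 (K = -40300/58 = -40300*1/58 = -20150/29 ≈ -694.83)
√(p + K) = √(-37979 - 20150/29) = √(-1121541/29) = I*√32524689/29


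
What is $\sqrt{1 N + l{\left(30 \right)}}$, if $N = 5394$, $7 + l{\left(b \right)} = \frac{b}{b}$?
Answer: $2 \sqrt{1347} \approx 73.403$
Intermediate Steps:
$l{\left(b \right)} = -6$ ($l{\left(b \right)} = -7 + \frac{b}{b} = -7 + 1 = -6$)
$\sqrt{1 N + l{\left(30 \right)}} = \sqrt{1 \cdot 5394 - 6} = \sqrt{5394 - 6} = \sqrt{5388} = 2 \sqrt{1347}$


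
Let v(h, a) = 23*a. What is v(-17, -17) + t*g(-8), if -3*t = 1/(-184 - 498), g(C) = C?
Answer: -399997/1023 ≈ -391.00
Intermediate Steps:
t = 1/2046 (t = -1/(3*(-184 - 498)) = -⅓/(-682) = -⅓*(-1/682) = 1/2046 ≈ 0.00048876)
v(-17, -17) + t*g(-8) = 23*(-17) + (1/2046)*(-8) = -391 - 4/1023 = -399997/1023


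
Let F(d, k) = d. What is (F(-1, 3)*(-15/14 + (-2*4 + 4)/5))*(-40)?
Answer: -524/7 ≈ -74.857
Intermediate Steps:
(F(-1, 3)*(-15/14 + (-2*4 + 4)/5))*(-40) = -(-15/14 + (-2*4 + 4)/5)*(-40) = -(-15*1/14 + (-8 + 4)*(⅕))*(-40) = -(-15/14 - 4*⅕)*(-40) = -(-15/14 - ⅘)*(-40) = -1*(-131/70)*(-40) = (131/70)*(-40) = -524/7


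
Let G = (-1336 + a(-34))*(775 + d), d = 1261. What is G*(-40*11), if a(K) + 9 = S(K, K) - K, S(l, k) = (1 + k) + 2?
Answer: 1202217280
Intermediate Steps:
S(l, k) = 3 + k
a(K) = -6 (a(K) = -9 + ((3 + K) - K) = -9 + 3 = -6)
G = -2732312 (G = (-1336 - 6)*(775 + 1261) = -1342*2036 = -2732312)
G*(-40*11) = -(-109292480)*11 = -2732312*(-440) = 1202217280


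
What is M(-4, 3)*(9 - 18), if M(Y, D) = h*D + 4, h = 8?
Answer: -252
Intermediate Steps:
M(Y, D) = 4 + 8*D (M(Y, D) = 8*D + 4 = 4 + 8*D)
M(-4, 3)*(9 - 18) = (4 + 8*3)*(9 - 18) = (4 + 24)*(-9) = 28*(-9) = -252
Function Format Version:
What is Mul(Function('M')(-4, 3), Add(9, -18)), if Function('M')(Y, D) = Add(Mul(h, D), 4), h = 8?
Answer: -252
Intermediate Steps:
Function('M')(Y, D) = Add(4, Mul(8, D)) (Function('M')(Y, D) = Add(Mul(8, D), 4) = Add(4, Mul(8, D)))
Mul(Function('M')(-4, 3), Add(9, -18)) = Mul(Add(4, Mul(8, 3)), Add(9, -18)) = Mul(Add(4, 24), -9) = Mul(28, -9) = -252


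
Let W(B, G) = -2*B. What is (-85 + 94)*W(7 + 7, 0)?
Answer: -252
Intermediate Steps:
(-85 + 94)*W(7 + 7, 0) = (-85 + 94)*(-2*(7 + 7)) = 9*(-2*14) = 9*(-28) = -252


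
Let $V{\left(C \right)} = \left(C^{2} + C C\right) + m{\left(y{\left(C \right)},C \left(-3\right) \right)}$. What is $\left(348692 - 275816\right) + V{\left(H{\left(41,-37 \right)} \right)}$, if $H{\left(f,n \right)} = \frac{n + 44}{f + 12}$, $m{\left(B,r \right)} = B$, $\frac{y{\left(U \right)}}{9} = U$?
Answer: $\frac{204712121}{2809} \approx 72877.0$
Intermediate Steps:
$y{\left(U \right)} = 9 U$
$H{\left(f,n \right)} = \frac{44 + n}{12 + f}$
$V{\left(C \right)} = 2 C^{2} + 9 C$ ($V{\left(C \right)} = \left(C^{2} + C C\right) + 9 C = \left(C^{2} + C^{2}\right) + 9 C = 2 C^{2} + 9 C$)
$\left(348692 - 275816\right) + V{\left(H{\left(41,-37 \right)} \right)} = \left(348692 - 275816\right) + \frac{44 - 37}{12 + 41} \left(9 + 2 \frac{44 - 37}{12 + 41}\right) = 72876 + \frac{1}{53} \cdot 7 \left(9 + 2 \cdot \frac{1}{53} \cdot 7\right) = 72876 + \frac{7 \left(9 + 2 \cdot \frac{7}{53}\right)}{53} = 72876 + \frac{7 \left(9 + \frac{14}{53}\right)}{53} = 72876 + \frac{7}{53} \cdot \frac{491}{53} = 72876 + \frac{3437}{2809} = \frac{204712121}{2809}$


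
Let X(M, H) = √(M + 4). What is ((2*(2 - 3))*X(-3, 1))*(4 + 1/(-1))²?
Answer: -18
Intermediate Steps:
X(M, H) = √(4 + M)
((2*(2 - 3))*X(-3, 1))*(4 + 1/(-1))² = ((2*(2 - 3))*√(4 - 3))*(4 + 1/(-1))² = ((2*(-1))*√1)*(4 - 1)² = -2*1*3² = -2*9 = -18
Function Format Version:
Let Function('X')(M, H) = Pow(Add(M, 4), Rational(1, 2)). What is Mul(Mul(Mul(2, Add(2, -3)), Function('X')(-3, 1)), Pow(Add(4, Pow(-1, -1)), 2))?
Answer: -18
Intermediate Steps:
Function('X')(M, H) = Pow(Add(4, M), Rational(1, 2))
Mul(Mul(Mul(2, Add(2, -3)), Function('X')(-3, 1)), Pow(Add(4, Pow(-1, -1)), 2)) = Mul(Mul(Mul(2, Add(2, -3)), Pow(Add(4, -3), Rational(1, 2))), Pow(Add(4, Pow(-1, -1)), 2)) = Mul(Mul(Mul(2, -1), Pow(1, Rational(1, 2))), Pow(Add(4, -1), 2)) = Mul(Mul(-2, 1), Pow(3, 2)) = Mul(-2, 9) = -18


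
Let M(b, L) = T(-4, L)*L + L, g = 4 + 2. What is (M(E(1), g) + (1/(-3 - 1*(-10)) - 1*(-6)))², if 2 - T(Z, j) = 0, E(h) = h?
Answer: 28561/49 ≈ 582.88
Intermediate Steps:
g = 6
T(Z, j) = 2 (T(Z, j) = 2 - 1*0 = 2 + 0 = 2)
M(b, L) = 3*L (M(b, L) = 2*L + L = 3*L)
(M(E(1), g) + (1/(-3 - 1*(-10)) - 1*(-6)))² = (3*6 + (1/(-3 - 1*(-10)) - 1*(-6)))² = (18 + (1/(-3 + 10) + 6))² = (18 + (1/7 + 6))² = (18 + (⅐ + 6))² = (18 + 43/7)² = (169/7)² = 28561/49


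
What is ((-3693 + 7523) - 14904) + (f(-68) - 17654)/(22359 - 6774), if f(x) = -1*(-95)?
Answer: -57535283/5195 ≈ -11075.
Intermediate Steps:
f(x) = 95
((-3693 + 7523) - 14904) + (f(-68) - 17654)/(22359 - 6774) = ((-3693 + 7523) - 14904) + (95 - 17654)/(22359 - 6774) = (3830 - 14904) - 17559/15585 = -11074 - 17559*1/15585 = -11074 - 5853/5195 = -57535283/5195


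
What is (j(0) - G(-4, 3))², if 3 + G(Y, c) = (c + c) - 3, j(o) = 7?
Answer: 49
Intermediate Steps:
G(Y, c) = -6 + 2*c (G(Y, c) = -3 + ((c + c) - 3) = -3 + (2*c - 3) = -3 + (-3 + 2*c) = -6 + 2*c)
(j(0) - G(-4, 3))² = (7 - (-6 + 2*3))² = (7 - (-6 + 6))² = (7 - 1*0)² = (7 + 0)² = 7² = 49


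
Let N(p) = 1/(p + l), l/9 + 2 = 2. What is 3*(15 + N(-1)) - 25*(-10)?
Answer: 292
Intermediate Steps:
l = 0 (l = -18 + 9*2 = -18 + 18 = 0)
N(p) = 1/p (N(p) = 1/(p + 0) = 1/p)
3*(15 + N(-1)) - 25*(-10) = 3*(15 + 1/(-1)) - 25*(-10) = 3*(15 - 1) + 250 = 3*14 + 250 = 42 + 250 = 292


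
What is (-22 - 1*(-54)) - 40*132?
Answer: -5248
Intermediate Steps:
(-22 - 1*(-54)) - 40*132 = (-22 + 54) - 5280 = 32 - 5280 = -5248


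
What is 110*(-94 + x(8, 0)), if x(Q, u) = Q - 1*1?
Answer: -9570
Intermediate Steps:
x(Q, u) = -1 + Q (x(Q, u) = Q - 1 = -1 + Q)
110*(-94 + x(8, 0)) = 110*(-94 + (-1 + 8)) = 110*(-94 + 7) = 110*(-87) = -9570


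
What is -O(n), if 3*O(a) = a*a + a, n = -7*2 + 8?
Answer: -10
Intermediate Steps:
n = -6 (n = -14 + 8 = -6)
O(a) = a/3 + a**2/3 (O(a) = (a*a + a)/3 = (a**2 + a)/3 = (a + a**2)/3 = a/3 + a**2/3)
-O(n) = -(-6)*(1 - 6)/3 = -(-6)*(-5)/3 = -1*10 = -10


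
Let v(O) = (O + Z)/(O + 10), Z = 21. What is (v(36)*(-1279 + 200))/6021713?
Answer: -61503/276998798 ≈ -0.00022203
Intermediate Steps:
v(O) = (21 + O)/(10 + O) (v(O) = (O + 21)/(O + 10) = (21 + O)/(10 + O))
(v(36)*(-1279 + 200))/6021713 = (((21 + 36)/(10 + 36))*(-1279 + 200))/6021713 = ((57/46)*(-1079))*(1/6021713) = -61503/46*1/6021713 = -61503/276998798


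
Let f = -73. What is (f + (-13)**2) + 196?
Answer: 292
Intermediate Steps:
(f + (-13)**2) + 196 = (-73 + (-13)**2) + 196 = (-73 + 169) + 196 = 96 + 196 = 292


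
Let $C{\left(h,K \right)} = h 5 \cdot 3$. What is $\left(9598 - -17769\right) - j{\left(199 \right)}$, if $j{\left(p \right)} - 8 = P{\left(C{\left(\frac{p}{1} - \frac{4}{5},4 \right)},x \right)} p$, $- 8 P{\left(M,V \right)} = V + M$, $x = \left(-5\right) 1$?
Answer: $101188$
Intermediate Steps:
$C{\left(h,K \right)} = 15 h$ ($C{\left(h,K \right)} = 5 h 3 = 15 h$)
$x = -5$
$P{\left(M,V \right)} = - \frac{M}{8} - \frac{V}{8}$ ($P{\left(M,V \right)} = - \frac{V + M}{8} = - \frac{M + V}{8} = - \frac{M}{8} - \frac{V}{8}$)
$j{\left(p \right)} = 8 + p \left(\frac{17}{8} - \frac{15 p}{8}\right)$ ($j{\left(p \right)} = 8 + \left(- \frac{15 \left(\frac{p}{1} - \frac{4}{5}\right)}{8} - - \frac{5}{8}\right) p = 8 + \left(- \frac{15 \left(p 1 - \frac{4}{5}\right)}{8} + \frac{5}{8}\right) p = 8 + \left(- \frac{15 \left(p - \frac{4}{5}\right)}{8} + \frac{5}{8}\right) p = 8 + \left(- \frac{15 \left(- \frac{4}{5} + p\right)}{8} + \frac{5}{8}\right) p = 8 + \left(- \frac{-12 + 15 p}{8} + \frac{5}{8}\right) p = 8 + \left(\left(\frac{3}{2} - \frac{15 p}{8}\right) + \frac{5}{8}\right) p = 8 + \left(\frac{17}{8} - \frac{15 p}{8}\right) p = 8 + p \left(\frac{17}{8} - \frac{15 p}{8}\right)$)
$\left(9598 - -17769\right) - j{\left(199 \right)} = \left(9598 - -17769\right) - \left(8 - \frac{199 \left(-17 + 15 \cdot 199\right)}{8}\right) = \left(9598 + 17769\right) - \left(8 - \frac{199 \left(-17 + 2985\right)}{8}\right) = 27367 - \left(8 - \frac{199}{8} \cdot 2968\right) = 27367 - \left(8 - 73829\right) = 27367 - -73821 = 27367 + 73821 = 101188$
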